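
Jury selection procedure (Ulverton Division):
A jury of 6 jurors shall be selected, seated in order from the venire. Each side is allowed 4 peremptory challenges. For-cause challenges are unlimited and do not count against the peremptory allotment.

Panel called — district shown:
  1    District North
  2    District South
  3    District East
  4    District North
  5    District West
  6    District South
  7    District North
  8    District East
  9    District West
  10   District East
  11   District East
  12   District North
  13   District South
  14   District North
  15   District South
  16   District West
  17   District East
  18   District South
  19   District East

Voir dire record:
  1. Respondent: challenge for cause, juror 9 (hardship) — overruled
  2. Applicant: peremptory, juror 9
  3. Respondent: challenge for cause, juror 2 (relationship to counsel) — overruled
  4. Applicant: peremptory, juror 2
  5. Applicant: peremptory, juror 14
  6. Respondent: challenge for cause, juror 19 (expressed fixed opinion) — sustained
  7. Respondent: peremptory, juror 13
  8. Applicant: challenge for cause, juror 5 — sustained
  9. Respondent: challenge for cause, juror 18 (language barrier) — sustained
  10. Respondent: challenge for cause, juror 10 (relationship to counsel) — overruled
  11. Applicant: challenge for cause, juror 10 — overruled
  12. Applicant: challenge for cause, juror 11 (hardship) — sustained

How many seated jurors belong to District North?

3

Removed: #2, #5, #9, #11, #13, #14, #18, #19.
Seated jurors 1–6: #1, #3, #4, #6, #7, #8.
Of those, in District North: #1, #4, #7 → 3.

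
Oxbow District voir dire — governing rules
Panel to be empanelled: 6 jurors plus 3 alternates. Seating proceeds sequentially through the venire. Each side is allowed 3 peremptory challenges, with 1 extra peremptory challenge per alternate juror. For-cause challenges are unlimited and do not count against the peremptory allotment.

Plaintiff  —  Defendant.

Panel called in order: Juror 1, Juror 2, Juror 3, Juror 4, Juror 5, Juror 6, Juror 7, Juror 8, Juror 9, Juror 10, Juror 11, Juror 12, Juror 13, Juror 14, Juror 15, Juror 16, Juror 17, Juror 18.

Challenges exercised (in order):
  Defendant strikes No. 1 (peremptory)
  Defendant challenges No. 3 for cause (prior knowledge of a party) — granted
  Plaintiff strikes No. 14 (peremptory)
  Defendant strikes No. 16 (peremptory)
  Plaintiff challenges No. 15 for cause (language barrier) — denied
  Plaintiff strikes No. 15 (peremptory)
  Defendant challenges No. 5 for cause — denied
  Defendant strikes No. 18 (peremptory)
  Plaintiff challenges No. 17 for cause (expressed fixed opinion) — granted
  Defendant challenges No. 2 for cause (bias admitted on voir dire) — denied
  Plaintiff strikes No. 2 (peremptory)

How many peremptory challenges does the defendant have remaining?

3

Defendant allotment: 3 base + 1 × 3 alternates = 6.
Defendant peremptories used: #1, #16, #18 — 3 (for-cause on #3, #5, #2 don't count).
Remaining: 6 − 3 = 3.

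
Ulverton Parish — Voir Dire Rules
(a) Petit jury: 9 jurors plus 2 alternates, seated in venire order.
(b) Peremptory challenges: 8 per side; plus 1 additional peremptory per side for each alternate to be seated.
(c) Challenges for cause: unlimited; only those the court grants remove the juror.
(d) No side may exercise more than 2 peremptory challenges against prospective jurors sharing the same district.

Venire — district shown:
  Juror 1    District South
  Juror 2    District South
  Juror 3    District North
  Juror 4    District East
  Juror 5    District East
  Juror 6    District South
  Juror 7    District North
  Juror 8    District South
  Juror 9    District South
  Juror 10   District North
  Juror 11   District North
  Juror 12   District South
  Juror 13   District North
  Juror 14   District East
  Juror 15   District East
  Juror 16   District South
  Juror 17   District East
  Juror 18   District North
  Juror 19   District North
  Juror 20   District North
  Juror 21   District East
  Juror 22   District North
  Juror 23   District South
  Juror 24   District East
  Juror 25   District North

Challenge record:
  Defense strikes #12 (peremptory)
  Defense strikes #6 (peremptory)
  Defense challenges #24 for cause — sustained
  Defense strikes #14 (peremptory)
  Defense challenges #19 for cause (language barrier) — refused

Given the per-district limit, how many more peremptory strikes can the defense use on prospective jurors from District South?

Defense peremptories so far: #12, #6, #14 — 3 of 10 used, 7 left overall.
Against District South: #12, #6 — 2 used; per-district cap 2 leaves 0.
Binding limit: min(7, 0) = 0.

0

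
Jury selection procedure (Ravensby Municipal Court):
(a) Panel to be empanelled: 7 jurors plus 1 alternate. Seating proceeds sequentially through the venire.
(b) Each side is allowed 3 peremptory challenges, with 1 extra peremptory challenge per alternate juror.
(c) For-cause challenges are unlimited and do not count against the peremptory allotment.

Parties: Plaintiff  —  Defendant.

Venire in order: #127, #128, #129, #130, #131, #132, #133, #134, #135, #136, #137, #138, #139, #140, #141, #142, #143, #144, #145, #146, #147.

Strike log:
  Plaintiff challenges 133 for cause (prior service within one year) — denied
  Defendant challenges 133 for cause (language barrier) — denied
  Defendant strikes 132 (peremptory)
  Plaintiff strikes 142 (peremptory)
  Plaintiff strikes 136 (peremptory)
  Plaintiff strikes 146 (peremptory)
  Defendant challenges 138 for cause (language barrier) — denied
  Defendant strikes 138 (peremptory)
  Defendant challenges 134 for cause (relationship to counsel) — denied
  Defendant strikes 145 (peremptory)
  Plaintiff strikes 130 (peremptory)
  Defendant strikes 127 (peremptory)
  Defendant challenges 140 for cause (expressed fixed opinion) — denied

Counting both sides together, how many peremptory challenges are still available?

0

Plaintiff allotment: 3 base + 1 × 1 alternate = 4. Defendant allotment: 3 base + 1 × 1 alternate = 4.
Plaintiff peremptories used: #142, #136, #146, #130 — 4 (the for-cause on #133 doesn't count).
Defendant peremptories used: #132, #138, #145, #127 — 4 (for-cause on #133, #138, #134, #140 don't count).
Remaining: (4 − 4) + (4 − 4) = 0.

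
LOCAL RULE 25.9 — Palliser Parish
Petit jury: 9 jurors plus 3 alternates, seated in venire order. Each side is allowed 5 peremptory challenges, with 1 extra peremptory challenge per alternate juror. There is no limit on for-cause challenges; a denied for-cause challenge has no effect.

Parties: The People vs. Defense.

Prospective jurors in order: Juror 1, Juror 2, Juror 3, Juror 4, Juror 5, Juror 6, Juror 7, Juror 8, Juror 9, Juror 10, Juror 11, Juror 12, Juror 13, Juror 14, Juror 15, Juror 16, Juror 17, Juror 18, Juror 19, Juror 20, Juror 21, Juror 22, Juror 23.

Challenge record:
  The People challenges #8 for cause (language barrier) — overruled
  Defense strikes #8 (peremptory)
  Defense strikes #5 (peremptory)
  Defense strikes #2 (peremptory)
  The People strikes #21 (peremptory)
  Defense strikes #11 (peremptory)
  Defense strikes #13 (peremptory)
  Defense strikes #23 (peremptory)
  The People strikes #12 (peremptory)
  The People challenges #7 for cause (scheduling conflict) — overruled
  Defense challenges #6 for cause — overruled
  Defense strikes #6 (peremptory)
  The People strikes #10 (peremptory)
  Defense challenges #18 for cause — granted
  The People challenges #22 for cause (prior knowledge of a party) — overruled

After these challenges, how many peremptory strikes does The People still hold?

The People allotment: 5 base + 1 × 3 alternates = 8.
The People peremptories used: #21, #12, #10 — 3 (for-cause on #8, #7, #22 don't count).
Remaining: 8 − 3 = 5.

5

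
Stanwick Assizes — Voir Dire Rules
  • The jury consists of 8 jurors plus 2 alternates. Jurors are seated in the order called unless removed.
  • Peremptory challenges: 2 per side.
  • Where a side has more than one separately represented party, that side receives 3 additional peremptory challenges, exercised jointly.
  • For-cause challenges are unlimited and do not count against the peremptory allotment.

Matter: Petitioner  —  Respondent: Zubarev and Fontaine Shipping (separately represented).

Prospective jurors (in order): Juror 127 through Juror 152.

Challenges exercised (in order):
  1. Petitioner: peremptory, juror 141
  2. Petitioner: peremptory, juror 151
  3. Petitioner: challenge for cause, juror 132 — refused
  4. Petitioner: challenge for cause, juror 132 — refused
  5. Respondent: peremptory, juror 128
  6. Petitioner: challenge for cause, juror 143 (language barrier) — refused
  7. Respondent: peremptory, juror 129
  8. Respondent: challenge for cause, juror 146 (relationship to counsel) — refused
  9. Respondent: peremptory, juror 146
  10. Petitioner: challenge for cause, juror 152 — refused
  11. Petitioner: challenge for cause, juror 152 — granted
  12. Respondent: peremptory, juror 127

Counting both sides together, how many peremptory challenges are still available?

1

Petitioner allotment: 2. Respondent allotment: 2 base + 3 multi-party = 5.
Petitioner peremptories used: #141, #151 — 2 (for-cause on #132, #132, #143, #152, #152 don't count).
Respondent peremptories used: #128, #129, #146, #127 — 4 (the for-cause on #146 doesn't count).
Remaining: (2 − 2) + (5 − 4) = 1.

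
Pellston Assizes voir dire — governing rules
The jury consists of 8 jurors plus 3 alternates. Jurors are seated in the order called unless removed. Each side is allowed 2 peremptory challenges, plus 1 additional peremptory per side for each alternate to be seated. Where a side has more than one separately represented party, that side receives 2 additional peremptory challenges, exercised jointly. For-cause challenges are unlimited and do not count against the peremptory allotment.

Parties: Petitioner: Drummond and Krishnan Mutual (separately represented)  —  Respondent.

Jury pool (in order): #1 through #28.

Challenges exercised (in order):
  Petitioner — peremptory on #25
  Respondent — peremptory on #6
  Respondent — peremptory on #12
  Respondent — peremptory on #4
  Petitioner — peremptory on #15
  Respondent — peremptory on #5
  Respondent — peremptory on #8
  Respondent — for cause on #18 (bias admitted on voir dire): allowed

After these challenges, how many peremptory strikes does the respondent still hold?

0

Respondent allotment: 2 base + 1 × 3 alternates = 5.
Respondent peremptories used: #6, #12, #4, #5, #8 — 5 (the for-cause on #18 doesn't count).
Remaining: 5 − 5 = 0.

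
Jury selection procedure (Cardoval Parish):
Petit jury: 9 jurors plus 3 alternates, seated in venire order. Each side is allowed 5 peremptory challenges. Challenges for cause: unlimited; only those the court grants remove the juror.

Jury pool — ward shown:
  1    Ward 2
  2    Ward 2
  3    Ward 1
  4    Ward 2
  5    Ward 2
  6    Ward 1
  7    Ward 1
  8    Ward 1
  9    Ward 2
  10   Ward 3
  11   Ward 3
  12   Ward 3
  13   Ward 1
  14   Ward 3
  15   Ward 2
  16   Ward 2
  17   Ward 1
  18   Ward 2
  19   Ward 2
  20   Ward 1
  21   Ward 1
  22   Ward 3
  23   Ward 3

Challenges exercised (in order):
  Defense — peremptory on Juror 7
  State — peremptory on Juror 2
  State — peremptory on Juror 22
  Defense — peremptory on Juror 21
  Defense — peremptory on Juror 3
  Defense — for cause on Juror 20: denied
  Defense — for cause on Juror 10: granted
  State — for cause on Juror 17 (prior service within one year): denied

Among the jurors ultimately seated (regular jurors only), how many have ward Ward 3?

2

Removed: #2, #3, #7, #10, #21, #22.
Seated jurors 1–9: #1, #4, #5, #6, #8, #9, #11, #12, #13 (alternates #14, #15, #16 not counted).
Of those, in Ward 3: #11, #12 → 2.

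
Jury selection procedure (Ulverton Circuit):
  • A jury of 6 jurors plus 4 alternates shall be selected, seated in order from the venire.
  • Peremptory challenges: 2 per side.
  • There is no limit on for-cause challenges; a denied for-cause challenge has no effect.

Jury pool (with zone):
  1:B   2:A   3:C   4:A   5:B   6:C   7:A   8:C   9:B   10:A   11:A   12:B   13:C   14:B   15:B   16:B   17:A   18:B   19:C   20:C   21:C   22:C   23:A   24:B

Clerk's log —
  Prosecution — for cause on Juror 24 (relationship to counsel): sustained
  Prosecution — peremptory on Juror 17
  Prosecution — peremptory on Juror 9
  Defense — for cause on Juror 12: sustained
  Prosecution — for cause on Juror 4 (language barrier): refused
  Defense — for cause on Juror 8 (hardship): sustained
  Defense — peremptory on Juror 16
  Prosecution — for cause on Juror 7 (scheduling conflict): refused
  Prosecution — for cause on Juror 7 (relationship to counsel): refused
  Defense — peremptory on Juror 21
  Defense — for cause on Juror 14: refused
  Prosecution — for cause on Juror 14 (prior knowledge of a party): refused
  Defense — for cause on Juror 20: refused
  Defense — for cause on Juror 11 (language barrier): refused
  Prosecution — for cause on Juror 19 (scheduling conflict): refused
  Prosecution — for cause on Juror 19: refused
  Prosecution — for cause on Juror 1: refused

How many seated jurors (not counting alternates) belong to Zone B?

Removed: #8, #9, #12, #16, #17, #21, #24.
Seated jurors 1–6: #1, #2, #3, #4, #5, #6 (alternates #7, #10, #11, #13 not counted).
Of those, in Zone B: #1, #5 → 2.

2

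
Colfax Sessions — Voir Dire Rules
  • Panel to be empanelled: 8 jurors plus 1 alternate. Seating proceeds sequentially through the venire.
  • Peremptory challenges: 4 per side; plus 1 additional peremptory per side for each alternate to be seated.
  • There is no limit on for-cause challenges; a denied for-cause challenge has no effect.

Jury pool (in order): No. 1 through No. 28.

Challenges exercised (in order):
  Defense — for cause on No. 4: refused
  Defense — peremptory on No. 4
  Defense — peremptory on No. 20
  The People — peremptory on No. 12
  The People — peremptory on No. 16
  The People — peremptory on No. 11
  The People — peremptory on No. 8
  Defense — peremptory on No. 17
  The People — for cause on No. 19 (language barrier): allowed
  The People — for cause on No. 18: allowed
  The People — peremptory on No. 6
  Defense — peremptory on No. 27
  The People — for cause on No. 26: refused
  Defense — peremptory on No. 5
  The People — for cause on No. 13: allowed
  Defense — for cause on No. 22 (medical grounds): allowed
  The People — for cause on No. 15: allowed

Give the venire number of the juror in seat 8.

Removed: #4, #5, #6, #8, #11, #12, #13, #15, #16, #17, #18, #19, #20, #22, #27. (#26 stays — for-cause denied.)
Seating in order: seats 1–8 → #1, #2, #3, #7, #9, #10, #14, #21; alternates → #23.
So seat 8 is #21.

21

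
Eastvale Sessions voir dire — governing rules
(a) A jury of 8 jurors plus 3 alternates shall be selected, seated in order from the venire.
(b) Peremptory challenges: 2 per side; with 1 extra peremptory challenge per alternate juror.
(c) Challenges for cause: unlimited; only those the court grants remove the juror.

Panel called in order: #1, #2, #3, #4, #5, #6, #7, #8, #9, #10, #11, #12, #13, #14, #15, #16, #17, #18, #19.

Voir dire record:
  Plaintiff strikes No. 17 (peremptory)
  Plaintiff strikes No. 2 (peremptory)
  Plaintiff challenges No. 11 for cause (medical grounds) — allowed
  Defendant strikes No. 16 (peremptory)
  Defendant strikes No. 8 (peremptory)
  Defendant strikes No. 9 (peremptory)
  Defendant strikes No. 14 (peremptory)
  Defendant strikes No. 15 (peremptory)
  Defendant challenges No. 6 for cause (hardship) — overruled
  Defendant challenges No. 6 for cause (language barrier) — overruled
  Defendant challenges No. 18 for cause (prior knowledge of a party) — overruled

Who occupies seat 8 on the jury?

12

Removed: #2, #8, #9, #11, #14, #15, #16, #17. (#6, #18 stay — for-cause denied.)
Seating in order: seats 1–8 → #1, #3, #4, #5, #6, #7, #10, #12; alternates → #13, #18, #19.
So seat 8 is #12.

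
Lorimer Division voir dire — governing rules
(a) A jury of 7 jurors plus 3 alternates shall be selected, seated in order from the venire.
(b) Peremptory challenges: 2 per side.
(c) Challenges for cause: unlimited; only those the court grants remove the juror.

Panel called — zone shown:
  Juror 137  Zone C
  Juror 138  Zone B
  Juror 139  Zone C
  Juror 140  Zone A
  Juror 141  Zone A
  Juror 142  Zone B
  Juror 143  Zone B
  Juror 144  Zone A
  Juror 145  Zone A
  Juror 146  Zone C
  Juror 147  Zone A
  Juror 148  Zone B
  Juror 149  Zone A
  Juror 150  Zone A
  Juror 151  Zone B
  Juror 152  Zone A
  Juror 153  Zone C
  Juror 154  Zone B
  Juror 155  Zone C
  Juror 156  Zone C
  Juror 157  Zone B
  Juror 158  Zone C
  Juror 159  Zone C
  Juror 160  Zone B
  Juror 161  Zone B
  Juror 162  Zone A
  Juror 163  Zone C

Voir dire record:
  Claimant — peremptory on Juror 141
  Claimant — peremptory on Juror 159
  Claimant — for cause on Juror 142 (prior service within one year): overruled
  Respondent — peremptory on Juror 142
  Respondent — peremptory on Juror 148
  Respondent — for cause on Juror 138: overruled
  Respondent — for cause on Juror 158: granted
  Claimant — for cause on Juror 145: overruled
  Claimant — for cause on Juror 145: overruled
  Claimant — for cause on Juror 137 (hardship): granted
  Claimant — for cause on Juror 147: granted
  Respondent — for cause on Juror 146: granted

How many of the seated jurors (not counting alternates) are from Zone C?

Removed: #137, #141, #142, #146, #147, #148, #158, #159.
Seated jurors 1–7: #138, #139, #140, #143, #144, #145, #149 (alternates #150, #151, #152 not counted).
Of those, in Zone C: #139 → 1.

1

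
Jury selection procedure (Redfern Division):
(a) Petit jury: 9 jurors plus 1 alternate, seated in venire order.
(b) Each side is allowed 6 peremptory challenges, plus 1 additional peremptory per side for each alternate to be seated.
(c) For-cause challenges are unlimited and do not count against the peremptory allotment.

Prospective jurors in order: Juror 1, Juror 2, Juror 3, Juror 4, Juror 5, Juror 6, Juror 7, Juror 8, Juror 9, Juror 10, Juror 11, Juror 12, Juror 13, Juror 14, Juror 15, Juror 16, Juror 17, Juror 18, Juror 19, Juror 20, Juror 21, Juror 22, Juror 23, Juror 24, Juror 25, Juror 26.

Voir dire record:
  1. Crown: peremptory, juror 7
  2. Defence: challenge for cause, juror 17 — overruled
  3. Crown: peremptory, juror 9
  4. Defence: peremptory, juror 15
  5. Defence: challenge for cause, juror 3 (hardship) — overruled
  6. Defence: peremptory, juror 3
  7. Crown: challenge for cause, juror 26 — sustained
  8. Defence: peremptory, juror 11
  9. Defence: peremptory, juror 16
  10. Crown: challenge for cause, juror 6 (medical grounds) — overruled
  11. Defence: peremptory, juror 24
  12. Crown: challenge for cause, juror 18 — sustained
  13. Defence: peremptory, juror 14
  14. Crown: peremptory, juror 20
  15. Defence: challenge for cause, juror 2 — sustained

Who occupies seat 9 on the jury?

Removed: #2, #3, #7, #9, #11, #14, #15, #16, #18, #20, #24, #26. (#6, #17 stay — for-cause denied.)
Filling seats in venire order through position 9: #1, #4, #5, #6, #8, #10, #12, #13, #17.
So seat 9 is #17.

17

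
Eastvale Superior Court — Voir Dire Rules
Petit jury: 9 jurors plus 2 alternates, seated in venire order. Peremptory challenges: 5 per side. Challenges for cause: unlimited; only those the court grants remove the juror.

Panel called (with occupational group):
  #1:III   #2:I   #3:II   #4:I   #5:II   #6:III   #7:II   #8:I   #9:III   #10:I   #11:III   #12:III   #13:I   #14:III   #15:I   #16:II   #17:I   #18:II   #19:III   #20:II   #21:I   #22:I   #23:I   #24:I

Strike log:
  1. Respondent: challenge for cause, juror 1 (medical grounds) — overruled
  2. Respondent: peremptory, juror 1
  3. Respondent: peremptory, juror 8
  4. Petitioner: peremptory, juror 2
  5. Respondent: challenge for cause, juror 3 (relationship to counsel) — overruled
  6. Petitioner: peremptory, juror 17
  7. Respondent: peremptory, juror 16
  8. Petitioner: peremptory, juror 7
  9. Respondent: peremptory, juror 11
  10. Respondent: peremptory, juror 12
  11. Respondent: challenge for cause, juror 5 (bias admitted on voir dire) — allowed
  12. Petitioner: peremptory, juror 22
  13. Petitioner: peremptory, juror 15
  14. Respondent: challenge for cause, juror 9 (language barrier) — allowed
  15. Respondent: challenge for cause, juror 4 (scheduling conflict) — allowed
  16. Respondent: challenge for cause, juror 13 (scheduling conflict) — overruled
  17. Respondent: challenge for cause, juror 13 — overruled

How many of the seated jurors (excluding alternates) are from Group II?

Removed: #1, #2, #4, #5, #7, #8, #9, #11, #12, #15, #16, #17, #22.
Seated jurors 1–9: #3, #6, #10, #13, #14, #18, #19, #20, #21 (alternates #23, #24 not counted).
Of those, in Group II: #3, #18, #20 → 3.

3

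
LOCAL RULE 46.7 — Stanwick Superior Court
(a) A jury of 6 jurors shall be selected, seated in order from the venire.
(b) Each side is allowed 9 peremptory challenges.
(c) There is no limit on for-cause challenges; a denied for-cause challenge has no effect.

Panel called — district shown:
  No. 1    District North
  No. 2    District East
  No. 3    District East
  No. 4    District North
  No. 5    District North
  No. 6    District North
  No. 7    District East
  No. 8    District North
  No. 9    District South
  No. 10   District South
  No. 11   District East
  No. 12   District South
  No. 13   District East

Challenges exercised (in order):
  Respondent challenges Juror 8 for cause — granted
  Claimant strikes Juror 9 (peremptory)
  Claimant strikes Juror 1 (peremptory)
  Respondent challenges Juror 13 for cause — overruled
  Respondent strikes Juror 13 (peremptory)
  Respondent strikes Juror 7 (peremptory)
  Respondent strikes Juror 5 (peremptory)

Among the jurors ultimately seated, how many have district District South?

1

Removed: #1, #5, #7, #8, #9, #13.
Seated jurors 1–6: #2, #3, #4, #6, #10, #11.
Of those, in District South: #10 → 1.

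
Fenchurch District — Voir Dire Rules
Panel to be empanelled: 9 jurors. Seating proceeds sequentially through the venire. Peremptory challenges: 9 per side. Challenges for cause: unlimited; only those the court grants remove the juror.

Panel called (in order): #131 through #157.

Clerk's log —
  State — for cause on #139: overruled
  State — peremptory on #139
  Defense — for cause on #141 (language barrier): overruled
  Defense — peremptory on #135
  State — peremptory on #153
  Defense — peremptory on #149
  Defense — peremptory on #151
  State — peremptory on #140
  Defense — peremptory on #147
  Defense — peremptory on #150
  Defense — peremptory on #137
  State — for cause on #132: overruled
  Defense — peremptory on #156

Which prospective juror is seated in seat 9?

143

Removed: #135, #137, #139, #140, #147, #149, #150, #151, #153, #156. (#132, #141 stay — for-cause denied.)
Seating in order: seats 1–9 → #131, #132, #133, #134, #136, #138, #141, #142, #143.
So seat 9 is #143.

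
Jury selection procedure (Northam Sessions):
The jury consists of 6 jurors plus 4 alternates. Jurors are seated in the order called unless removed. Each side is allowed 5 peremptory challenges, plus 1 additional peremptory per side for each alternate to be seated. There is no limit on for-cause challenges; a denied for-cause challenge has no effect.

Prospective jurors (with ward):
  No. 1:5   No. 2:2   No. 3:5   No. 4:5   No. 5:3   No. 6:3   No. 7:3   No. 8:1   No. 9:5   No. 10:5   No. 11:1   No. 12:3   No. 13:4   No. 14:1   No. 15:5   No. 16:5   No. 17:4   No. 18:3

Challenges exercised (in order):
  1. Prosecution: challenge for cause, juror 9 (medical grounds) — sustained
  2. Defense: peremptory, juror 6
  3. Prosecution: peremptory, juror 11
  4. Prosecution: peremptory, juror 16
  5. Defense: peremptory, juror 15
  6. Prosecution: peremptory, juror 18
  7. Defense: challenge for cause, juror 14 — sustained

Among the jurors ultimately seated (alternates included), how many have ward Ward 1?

1

Removed: #6, #9, #11, #14, #15, #16, #18.
Seated (10 incl. alternates): #1, #2, #3, #4, #5, #7, #8, #10, #12, #13.
Of those, in Ward 1: #8 → 1.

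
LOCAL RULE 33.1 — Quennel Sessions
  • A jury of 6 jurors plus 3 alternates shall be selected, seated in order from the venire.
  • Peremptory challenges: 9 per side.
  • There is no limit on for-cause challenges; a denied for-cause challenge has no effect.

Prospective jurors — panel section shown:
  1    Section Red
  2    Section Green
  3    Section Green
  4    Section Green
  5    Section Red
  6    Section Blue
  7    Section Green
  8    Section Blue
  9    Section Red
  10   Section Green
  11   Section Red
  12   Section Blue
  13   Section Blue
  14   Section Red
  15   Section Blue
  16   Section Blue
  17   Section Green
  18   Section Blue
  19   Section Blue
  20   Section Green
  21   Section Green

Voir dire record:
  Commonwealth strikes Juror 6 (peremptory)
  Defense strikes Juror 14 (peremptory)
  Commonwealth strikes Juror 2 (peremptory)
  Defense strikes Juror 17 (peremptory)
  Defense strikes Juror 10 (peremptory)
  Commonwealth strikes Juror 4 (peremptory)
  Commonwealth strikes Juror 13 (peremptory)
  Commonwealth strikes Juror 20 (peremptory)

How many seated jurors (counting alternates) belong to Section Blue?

3

Removed: #2, #4, #6, #10, #13, #14, #17, #20.
Seated (9 incl. alternates): #1, #3, #5, #7, #8, #9, #11, #12, #15.
Of those, in Section Blue: #8, #12, #15 → 3.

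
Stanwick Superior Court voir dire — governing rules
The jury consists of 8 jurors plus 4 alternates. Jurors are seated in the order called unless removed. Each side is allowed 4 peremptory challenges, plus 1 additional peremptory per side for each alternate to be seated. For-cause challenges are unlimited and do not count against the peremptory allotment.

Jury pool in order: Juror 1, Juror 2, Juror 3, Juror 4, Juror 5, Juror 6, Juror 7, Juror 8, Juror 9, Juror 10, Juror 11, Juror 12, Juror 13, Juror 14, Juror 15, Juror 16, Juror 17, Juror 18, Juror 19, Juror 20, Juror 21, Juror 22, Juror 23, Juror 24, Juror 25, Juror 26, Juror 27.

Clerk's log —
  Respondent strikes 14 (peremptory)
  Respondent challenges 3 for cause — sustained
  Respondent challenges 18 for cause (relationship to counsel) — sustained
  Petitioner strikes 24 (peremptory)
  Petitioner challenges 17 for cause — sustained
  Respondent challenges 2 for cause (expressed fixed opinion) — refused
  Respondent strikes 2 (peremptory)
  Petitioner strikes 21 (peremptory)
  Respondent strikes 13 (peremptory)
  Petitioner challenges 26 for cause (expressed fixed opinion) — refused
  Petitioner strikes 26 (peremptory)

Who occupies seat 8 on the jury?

Removed: #2, #3, #13, #14, #17, #18, #21, #24, #26.
Seating in order: seats 1–8 → #1, #4, #5, #6, #7, #8, #9, #10; alternates → #11, #12, #15, #16.
So seat 8 is #10.

10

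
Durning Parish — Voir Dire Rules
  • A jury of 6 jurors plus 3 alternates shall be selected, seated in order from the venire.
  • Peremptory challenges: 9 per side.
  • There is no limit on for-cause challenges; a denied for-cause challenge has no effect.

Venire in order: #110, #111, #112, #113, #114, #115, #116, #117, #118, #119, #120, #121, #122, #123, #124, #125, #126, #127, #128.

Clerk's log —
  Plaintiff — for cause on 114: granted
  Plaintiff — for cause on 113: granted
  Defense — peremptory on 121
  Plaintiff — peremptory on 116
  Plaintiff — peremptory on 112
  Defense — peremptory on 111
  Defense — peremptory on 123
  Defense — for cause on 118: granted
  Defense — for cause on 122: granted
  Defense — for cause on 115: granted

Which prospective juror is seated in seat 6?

Removed: #111, #112, #113, #114, #115, #116, #118, #121, #122, #123.
Seating in order: seats 1–6 → #110, #117, #119, #120, #124, #125; alternates → #126, #127, #128.
So seat 6 is #125.

125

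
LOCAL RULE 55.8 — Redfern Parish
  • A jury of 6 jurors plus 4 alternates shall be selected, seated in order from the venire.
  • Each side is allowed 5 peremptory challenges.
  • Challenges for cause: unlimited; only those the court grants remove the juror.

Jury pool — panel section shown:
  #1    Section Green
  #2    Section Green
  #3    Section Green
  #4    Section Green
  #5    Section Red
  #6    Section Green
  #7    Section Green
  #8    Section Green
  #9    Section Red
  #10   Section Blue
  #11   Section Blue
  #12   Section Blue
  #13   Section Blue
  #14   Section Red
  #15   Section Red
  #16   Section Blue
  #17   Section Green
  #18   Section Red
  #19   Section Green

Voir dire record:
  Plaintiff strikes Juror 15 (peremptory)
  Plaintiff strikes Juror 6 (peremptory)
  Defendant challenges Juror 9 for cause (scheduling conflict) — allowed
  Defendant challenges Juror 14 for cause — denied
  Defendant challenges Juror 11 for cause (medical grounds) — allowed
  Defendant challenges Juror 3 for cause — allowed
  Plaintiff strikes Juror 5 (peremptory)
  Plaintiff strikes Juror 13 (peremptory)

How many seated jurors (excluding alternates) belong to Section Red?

Removed: #3, #5, #6, #9, #11, #13, #15.
Seated jurors 1–6: #1, #2, #4, #7, #8, #10 (alternates #12, #14, #16, #17 not counted).
None of those are in Section Red → 0.

0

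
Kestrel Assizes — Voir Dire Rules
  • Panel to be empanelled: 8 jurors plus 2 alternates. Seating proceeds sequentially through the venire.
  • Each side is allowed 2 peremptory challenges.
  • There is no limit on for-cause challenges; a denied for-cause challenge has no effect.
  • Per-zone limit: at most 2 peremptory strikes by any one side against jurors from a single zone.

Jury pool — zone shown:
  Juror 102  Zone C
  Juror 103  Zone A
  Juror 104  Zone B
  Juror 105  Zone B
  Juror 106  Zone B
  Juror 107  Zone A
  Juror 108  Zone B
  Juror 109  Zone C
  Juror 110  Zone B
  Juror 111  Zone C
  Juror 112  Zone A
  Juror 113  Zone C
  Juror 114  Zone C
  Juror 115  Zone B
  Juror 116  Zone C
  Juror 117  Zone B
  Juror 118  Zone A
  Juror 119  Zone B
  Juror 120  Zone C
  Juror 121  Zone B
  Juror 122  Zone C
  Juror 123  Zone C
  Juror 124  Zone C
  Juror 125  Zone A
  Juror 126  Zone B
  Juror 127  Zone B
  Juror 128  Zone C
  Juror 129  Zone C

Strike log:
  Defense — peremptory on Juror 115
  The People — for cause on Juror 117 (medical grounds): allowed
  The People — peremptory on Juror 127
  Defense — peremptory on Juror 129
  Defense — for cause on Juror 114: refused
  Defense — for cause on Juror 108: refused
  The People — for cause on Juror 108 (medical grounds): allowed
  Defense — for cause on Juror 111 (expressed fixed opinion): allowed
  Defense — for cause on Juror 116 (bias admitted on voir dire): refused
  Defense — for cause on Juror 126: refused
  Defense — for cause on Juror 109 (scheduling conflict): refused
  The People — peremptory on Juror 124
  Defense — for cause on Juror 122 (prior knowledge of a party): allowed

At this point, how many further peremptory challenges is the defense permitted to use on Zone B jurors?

0

Defense peremptories so far: #115, #129 — 2 of 2 used, 0 left overall.
Against Zone B: #115 — 1 used; per-zone cap 2 leaves 1.
Binding limit: min(0, 1) = 0.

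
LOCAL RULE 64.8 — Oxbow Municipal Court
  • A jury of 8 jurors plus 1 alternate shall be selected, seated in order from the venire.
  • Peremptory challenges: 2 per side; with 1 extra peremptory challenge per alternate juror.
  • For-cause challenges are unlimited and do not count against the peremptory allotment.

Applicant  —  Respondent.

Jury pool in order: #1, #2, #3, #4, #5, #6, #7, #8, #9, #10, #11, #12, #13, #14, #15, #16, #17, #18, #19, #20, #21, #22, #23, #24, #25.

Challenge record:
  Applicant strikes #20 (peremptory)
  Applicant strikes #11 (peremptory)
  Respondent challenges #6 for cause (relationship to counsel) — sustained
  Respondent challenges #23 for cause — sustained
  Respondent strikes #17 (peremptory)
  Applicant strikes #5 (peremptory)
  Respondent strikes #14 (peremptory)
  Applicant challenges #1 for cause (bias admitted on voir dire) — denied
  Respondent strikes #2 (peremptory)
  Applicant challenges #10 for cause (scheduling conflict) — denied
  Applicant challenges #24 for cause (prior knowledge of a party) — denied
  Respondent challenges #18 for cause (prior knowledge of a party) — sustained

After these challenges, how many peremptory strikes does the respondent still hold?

0

Respondent allotment: 2 base + 1 × 1 alternate = 3.
Respondent peremptories used: #17, #14, #2 — 3 (for-cause on #6, #23, #18 don't count).
Remaining: 3 − 3 = 0.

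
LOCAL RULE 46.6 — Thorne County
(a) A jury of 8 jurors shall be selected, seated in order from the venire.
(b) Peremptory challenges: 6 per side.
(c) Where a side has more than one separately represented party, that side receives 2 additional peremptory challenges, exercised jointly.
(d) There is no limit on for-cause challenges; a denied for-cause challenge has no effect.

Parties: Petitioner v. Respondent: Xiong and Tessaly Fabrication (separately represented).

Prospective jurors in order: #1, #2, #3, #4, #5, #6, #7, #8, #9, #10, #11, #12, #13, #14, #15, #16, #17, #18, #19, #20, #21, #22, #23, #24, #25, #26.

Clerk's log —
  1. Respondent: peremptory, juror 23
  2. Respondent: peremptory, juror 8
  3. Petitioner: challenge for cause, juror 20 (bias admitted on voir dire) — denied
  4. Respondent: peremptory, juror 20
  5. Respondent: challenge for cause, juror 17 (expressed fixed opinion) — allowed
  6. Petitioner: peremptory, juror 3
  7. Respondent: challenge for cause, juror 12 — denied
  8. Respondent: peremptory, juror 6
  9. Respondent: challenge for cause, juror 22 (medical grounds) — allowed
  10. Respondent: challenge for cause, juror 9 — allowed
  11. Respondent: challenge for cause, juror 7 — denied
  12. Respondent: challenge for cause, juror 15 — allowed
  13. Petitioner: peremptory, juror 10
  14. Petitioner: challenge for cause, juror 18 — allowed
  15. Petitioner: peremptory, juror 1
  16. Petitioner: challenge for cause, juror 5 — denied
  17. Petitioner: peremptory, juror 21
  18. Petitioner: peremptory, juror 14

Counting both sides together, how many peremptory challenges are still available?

5

Petitioner allotment: 6. Respondent allotment: 6 base + 2 multi-party = 8.
Petitioner peremptories used: #3, #10, #1, #21, #14 — 5 (for-cause on #20, #18, #5 don't count).
Respondent peremptories used: #23, #8, #20, #6 — 4 (for-cause on #17, #12, #22, #9, #7, #15 don't count).
Remaining: (6 − 5) + (8 − 4) = 5.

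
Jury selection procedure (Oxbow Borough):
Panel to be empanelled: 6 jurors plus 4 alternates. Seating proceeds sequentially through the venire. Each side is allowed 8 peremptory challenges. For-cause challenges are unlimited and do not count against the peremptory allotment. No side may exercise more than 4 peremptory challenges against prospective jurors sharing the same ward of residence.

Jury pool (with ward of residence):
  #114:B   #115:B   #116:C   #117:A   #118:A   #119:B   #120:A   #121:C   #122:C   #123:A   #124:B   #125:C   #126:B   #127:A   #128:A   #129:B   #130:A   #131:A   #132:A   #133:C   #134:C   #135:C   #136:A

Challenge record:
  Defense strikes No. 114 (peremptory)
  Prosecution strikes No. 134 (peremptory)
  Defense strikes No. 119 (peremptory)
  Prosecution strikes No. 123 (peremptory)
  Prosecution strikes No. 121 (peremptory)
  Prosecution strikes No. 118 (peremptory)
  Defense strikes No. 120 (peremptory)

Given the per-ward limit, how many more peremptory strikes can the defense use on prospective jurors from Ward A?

Defense peremptories so far: #114, #119, #120 — 3 of 8 used, 5 left overall.
Against Ward A: #120 — 1 used; per-ward cap 4 leaves 3.
Binding limit: min(5, 3) = 3.

3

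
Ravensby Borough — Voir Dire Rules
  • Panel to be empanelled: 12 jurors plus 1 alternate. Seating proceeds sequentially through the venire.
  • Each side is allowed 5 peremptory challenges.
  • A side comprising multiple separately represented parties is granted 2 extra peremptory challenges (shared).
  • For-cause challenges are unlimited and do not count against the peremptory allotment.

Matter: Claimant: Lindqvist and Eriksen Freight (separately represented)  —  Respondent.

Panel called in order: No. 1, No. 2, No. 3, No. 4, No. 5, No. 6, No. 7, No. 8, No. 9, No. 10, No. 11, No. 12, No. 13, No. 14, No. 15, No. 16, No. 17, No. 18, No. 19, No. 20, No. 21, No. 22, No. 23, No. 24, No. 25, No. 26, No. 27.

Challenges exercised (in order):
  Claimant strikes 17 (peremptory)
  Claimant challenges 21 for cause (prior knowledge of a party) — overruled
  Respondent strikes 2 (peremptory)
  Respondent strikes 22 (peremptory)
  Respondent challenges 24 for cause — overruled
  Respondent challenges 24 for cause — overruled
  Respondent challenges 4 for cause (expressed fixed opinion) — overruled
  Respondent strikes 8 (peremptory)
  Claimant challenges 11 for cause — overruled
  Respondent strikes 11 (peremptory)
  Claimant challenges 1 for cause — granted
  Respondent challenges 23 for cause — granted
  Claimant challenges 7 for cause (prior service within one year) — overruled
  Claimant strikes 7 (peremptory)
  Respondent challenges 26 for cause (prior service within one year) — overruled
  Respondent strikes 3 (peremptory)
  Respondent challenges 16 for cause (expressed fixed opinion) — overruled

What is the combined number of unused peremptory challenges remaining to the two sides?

Claimant allotment: 5 base + 2 multi-party = 7. Respondent allotment: 5.
Claimant peremptories used: #17, #7 — 2 (for-cause on #21, #11, #1, #7 don't count).
Respondent peremptories used: #2, #22, #8, #11, #3 — 5 (for-cause on #24, #24, #4, #23, #26, #16 don't count).
Remaining: (7 − 2) + (5 − 5) = 5.

5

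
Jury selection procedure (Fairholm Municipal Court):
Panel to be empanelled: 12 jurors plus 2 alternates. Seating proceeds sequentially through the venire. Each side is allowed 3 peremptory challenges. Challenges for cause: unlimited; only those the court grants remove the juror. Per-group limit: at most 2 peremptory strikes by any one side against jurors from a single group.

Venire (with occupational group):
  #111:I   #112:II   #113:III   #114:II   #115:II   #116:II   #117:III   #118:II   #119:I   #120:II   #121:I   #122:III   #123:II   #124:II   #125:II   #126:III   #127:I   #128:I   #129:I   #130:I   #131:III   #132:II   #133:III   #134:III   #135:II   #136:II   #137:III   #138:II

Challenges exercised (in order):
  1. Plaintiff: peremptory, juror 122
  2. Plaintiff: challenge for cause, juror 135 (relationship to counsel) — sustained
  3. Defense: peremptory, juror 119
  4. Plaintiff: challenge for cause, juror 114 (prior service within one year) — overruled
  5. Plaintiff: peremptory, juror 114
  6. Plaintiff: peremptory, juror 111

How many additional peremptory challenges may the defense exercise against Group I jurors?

1

Defense peremptories so far: #119 — 1 of 3 used, 2 left overall.
Against Group I: #119 — 1 used; per-group cap 2 leaves 1.
Binding limit: min(2, 1) = 1.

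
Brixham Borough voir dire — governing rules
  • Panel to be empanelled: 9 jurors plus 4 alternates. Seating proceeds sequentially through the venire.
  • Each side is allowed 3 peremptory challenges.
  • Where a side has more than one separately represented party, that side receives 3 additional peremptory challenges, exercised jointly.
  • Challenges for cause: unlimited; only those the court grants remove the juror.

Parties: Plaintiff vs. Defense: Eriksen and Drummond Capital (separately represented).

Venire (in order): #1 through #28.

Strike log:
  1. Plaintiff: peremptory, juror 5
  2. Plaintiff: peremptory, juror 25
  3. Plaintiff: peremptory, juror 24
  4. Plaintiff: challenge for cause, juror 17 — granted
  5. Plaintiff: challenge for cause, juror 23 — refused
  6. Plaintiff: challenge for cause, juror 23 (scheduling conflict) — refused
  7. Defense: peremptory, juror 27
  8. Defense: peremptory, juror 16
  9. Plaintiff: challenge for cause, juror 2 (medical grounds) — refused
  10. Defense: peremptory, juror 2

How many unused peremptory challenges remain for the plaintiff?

Plaintiff allotment: 3.
Plaintiff peremptories used: #5, #25, #24 — 3 (for-cause on #17, #23, #23, #2 don't count).
Remaining: 3 − 3 = 0.

0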